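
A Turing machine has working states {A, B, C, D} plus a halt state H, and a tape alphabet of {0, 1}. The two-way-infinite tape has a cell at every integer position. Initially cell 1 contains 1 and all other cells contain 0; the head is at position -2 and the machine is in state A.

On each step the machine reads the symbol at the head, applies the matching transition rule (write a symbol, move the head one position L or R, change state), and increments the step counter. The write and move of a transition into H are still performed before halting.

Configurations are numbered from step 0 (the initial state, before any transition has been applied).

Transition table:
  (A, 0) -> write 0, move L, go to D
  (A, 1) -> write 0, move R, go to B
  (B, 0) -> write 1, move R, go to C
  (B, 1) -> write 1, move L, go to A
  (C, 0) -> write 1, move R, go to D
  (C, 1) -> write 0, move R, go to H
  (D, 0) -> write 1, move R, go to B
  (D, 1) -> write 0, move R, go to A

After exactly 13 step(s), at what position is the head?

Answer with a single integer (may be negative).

Step 1: in state A at pos -2, read 0 -> (A,0)->write 0,move L,goto D. Now: state=D, head=-3, tape[-4..2]=0000010 (head:  ^)
Step 2: in state D at pos -3, read 0 -> (D,0)->write 1,move R,goto B. Now: state=B, head=-2, tape[-4..2]=0100010 (head:   ^)
Step 3: in state B at pos -2, read 0 -> (B,0)->write 1,move R,goto C. Now: state=C, head=-1, tape[-4..2]=0110010 (head:    ^)
Step 4: in state C at pos -1, read 0 -> (C,0)->write 1,move R,goto D. Now: state=D, head=0, tape[-4..2]=0111010 (head:     ^)
Step 5: in state D at pos 0, read 0 -> (D,0)->write 1,move R,goto B. Now: state=B, head=1, tape[-4..2]=0111110 (head:      ^)
Step 6: in state B at pos 1, read 1 -> (B,1)->write 1,move L,goto A. Now: state=A, head=0, tape[-4..2]=0111110 (head:     ^)
Step 7: in state A at pos 0, read 1 -> (A,1)->write 0,move R,goto B. Now: state=B, head=1, tape[-4..2]=0111010 (head:      ^)
Step 8: in state B at pos 1, read 1 -> (B,1)->write 1,move L,goto A. Now: state=A, head=0, tape[-4..2]=0111010 (head:     ^)
Step 9: in state A at pos 0, read 0 -> (A,0)->write 0,move L,goto D. Now: state=D, head=-1, tape[-4..2]=0111010 (head:    ^)
Step 10: in state D at pos -1, read 1 -> (D,1)->write 0,move R,goto A. Now: state=A, head=0, tape[-4..2]=0110010 (head:     ^)
Step 11: in state A at pos 0, read 0 -> (A,0)->write 0,move L,goto D. Now: state=D, head=-1, tape[-4..2]=0110010 (head:    ^)
Step 12: in state D at pos -1, read 0 -> (D,0)->write 1,move R,goto B. Now: state=B, head=0, tape[-4..2]=0111010 (head:     ^)
Step 13: in state B at pos 0, read 0 -> (B,0)->write 1,move R,goto C. Now: state=C, head=1, tape[-4..2]=0111110 (head:      ^)

Answer: 1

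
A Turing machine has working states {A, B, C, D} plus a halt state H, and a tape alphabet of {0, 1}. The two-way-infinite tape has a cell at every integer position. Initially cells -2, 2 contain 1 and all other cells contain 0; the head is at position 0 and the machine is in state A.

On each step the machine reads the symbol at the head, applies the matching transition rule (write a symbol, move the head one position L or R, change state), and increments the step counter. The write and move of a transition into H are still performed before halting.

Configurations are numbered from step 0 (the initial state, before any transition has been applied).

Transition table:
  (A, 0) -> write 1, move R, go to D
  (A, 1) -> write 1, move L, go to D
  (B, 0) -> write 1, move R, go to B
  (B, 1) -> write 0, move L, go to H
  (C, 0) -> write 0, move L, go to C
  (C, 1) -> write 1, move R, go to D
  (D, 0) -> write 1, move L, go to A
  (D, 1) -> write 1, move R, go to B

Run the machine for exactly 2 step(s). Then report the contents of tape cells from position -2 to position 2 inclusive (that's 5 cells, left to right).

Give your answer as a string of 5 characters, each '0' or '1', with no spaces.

Answer: 10111

Derivation:
Step 1: in state A at pos 0, read 0 -> (A,0)->write 1,move R,goto D. Now: state=D, head=1, tape[-3..3]=0101010 (head:     ^)
Step 2: in state D at pos 1, read 0 -> (D,0)->write 1,move L,goto A. Now: state=A, head=0, tape[-3..3]=0101110 (head:    ^)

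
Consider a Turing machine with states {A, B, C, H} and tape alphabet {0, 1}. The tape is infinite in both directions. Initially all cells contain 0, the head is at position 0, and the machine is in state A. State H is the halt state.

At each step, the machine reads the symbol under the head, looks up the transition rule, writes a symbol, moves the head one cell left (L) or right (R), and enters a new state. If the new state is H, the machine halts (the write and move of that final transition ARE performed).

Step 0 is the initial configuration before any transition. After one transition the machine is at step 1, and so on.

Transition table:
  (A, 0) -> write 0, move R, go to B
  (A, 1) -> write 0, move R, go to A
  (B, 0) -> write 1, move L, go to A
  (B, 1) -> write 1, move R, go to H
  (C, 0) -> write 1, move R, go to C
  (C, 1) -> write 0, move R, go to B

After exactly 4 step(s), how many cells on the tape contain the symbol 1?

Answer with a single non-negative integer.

Answer: 1

Derivation:
Step 1: in state A at pos 0, read 0 -> (A,0)->write 0,move R,goto B. Now: state=B, head=1, tape[-1..2]=0000 (head:   ^)
Step 2: in state B at pos 1, read 0 -> (B,0)->write 1,move L,goto A. Now: state=A, head=0, tape[-1..2]=0010 (head:  ^)
Step 3: in state A at pos 0, read 0 -> (A,0)->write 0,move R,goto B. Now: state=B, head=1, tape[-1..2]=0010 (head:   ^)
Step 4: in state B at pos 1, read 1 -> (B,1)->write 1,move R,goto H. Now: state=H, head=2, tape[-1..3]=00100 (head:    ^)
Cells containing 1 after step 4: {1} -> 1 cell(s)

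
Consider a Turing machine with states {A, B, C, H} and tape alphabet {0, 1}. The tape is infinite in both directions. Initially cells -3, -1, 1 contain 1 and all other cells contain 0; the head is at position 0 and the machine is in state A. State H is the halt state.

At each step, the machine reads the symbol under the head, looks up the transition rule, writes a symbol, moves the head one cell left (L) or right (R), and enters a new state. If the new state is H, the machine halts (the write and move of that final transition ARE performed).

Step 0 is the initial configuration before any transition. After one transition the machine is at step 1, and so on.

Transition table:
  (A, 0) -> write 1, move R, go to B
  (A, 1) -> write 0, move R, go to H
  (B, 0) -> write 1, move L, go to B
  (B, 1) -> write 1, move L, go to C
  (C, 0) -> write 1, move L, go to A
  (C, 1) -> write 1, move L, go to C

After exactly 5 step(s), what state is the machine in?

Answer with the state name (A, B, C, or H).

Answer: A

Derivation:
Step 1: in state A at pos 0, read 0 -> (A,0)->write 1,move R,goto B. Now: state=B, head=1, tape[-4..2]=0101110 (head:      ^)
Step 2: in state B at pos 1, read 1 -> (B,1)->write 1,move L,goto C. Now: state=C, head=0, tape[-4..2]=0101110 (head:     ^)
Step 3: in state C at pos 0, read 1 -> (C,1)->write 1,move L,goto C. Now: state=C, head=-1, tape[-4..2]=0101110 (head:    ^)
Step 4: in state C at pos -1, read 1 -> (C,1)->write 1,move L,goto C. Now: state=C, head=-2, tape[-4..2]=0101110 (head:   ^)
Step 5: in state C at pos -2, read 0 -> (C,0)->write 1,move L,goto A. Now: state=A, head=-3, tape[-4..2]=0111110 (head:  ^)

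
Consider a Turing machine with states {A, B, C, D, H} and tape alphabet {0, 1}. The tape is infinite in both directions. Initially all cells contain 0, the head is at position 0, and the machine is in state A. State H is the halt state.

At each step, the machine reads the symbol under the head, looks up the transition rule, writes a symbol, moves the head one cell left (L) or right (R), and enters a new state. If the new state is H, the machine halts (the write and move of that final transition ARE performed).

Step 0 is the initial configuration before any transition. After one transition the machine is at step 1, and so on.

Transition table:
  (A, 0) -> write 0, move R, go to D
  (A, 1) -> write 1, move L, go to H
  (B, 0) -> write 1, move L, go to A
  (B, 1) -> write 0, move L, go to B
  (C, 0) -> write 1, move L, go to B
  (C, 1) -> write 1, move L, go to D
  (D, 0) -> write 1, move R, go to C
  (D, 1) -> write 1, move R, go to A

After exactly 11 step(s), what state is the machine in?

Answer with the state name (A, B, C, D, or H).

Answer: C

Derivation:
Step 1: in state A at pos 0, read 0 -> (A,0)->write 0,move R,goto D. Now: state=D, head=1, tape[-1..2]=0000 (head:   ^)
Step 2: in state D at pos 1, read 0 -> (D,0)->write 1,move R,goto C. Now: state=C, head=2, tape[-1..3]=00100 (head:    ^)
Step 3: in state C at pos 2, read 0 -> (C,0)->write 1,move L,goto B. Now: state=B, head=1, tape[-1..3]=00110 (head:   ^)
Step 4: in state B at pos 1, read 1 -> (B,1)->write 0,move L,goto B. Now: state=B, head=0, tape[-1..3]=00010 (head:  ^)
Step 5: in state B at pos 0, read 0 -> (B,0)->write 1,move L,goto A. Now: state=A, head=-1, tape[-2..3]=001010 (head:  ^)
Step 6: in state A at pos -1, read 0 -> (A,0)->write 0,move R,goto D. Now: state=D, head=0, tape[-2..3]=001010 (head:   ^)
Step 7: in state D at pos 0, read 1 -> (D,1)->write 1,move R,goto A. Now: state=A, head=1, tape[-2..3]=001010 (head:    ^)
Step 8: in state A at pos 1, read 0 -> (A,0)->write 0,move R,goto D. Now: state=D, head=2, tape[-2..3]=001010 (head:     ^)
Step 9: in state D at pos 2, read 1 -> (D,1)->write 1,move R,goto A. Now: state=A, head=3, tape[-2..4]=0010100 (head:      ^)
Step 10: in state A at pos 3, read 0 -> (A,0)->write 0,move R,goto D. Now: state=D, head=4, tape[-2..5]=00101000 (head:       ^)
Step 11: in state D at pos 4, read 0 -> (D,0)->write 1,move R,goto C. Now: state=C, head=5, tape[-2..6]=001010100 (head:        ^)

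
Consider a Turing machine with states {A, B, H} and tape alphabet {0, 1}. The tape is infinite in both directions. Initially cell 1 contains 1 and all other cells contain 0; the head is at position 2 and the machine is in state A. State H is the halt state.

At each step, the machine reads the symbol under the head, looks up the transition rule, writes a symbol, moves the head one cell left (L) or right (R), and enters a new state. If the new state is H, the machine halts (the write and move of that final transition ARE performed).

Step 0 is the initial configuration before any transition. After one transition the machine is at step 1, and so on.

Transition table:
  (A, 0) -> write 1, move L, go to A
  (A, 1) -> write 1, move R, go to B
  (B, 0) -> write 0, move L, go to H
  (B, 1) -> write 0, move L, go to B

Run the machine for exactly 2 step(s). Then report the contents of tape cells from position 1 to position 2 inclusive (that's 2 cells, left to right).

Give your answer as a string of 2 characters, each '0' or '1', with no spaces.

Step 1: in state A at pos 2, read 0 -> (A,0)->write 1,move L,goto A. Now: state=A, head=1, tape[0..3]=0110 (head:  ^)
Step 2: in state A at pos 1, read 1 -> (A,1)->write 1,move R,goto B. Now: state=B, head=2, tape[0..3]=0110 (head:   ^)

Answer: 11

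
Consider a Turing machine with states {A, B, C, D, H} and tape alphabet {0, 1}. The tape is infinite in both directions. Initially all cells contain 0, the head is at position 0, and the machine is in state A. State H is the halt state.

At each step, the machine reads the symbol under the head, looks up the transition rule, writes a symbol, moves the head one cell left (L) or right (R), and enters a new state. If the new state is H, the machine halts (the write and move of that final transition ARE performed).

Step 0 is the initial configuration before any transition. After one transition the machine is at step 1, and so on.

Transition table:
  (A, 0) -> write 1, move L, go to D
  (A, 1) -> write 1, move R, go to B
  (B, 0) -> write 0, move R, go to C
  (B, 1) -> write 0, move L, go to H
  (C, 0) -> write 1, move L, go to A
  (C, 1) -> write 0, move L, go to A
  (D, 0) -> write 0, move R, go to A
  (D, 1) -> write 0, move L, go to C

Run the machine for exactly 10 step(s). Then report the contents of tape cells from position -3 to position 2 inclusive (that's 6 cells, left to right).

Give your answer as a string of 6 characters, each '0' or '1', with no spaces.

Step 1: in state A at pos 0, read 0 -> (A,0)->write 1,move L,goto D. Now: state=D, head=-1, tape[-2..1]=0010 (head:  ^)
Step 2: in state D at pos -1, read 0 -> (D,0)->write 0,move R,goto A. Now: state=A, head=0, tape[-2..1]=0010 (head:   ^)
Step 3: in state A at pos 0, read 1 -> (A,1)->write 1,move R,goto B. Now: state=B, head=1, tape[-2..2]=00100 (head:    ^)
Step 4: in state B at pos 1, read 0 -> (B,0)->write 0,move R,goto C. Now: state=C, head=2, tape[-2..3]=001000 (head:     ^)
Step 5: in state C at pos 2, read 0 -> (C,0)->write 1,move L,goto A. Now: state=A, head=1, tape[-2..3]=001010 (head:    ^)
Step 6: in state A at pos 1, read 0 -> (A,0)->write 1,move L,goto D. Now: state=D, head=0, tape[-2..3]=001110 (head:   ^)
Step 7: in state D at pos 0, read 1 -> (D,1)->write 0,move L,goto C. Now: state=C, head=-1, tape[-2..3]=000110 (head:  ^)
Step 8: in state C at pos -1, read 0 -> (C,0)->write 1,move L,goto A. Now: state=A, head=-2, tape[-3..3]=0010110 (head:  ^)
Step 9: in state A at pos -2, read 0 -> (A,0)->write 1,move L,goto D. Now: state=D, head=-3, tape[-4..3]=00110110 (head:  ^)
Step 10: in state D at pos -3, read 0 -> (D,0)->write 0,move R,goto A. Now: state=A, head=-2, tape[-4..3]=00110110 (head:   ^)

Answer: 011011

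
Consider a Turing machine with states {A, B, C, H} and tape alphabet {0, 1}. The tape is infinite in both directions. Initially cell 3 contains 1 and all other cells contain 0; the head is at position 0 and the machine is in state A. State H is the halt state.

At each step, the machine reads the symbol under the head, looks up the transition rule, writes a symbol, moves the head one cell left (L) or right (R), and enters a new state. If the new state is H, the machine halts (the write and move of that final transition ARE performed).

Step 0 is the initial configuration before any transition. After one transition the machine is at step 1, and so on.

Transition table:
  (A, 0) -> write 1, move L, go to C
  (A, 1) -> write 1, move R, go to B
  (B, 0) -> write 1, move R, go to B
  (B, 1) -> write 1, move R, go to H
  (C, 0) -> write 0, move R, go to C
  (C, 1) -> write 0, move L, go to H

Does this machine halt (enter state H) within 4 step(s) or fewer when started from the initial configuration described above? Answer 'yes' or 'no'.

Answer: yes

Derivation:
Step 1: in state A at pos 0, read 0 -> (A,0)->write 1,move L,goto C. Now: state=C, head=-1, tape[-2..4]=0010010 (head:  ^)
Step 2: in state C at pos -1, read 0 -> (C,0)->write 0,move R,goto C. Now: state=C, head=0, tape[-2..4]=0010010 (head:   ^)
Step 3: in state C at pos 0, read 1 -> (C,1)->write 0,move L,goto H. Now: state=H, head=-1, tape[-2..4]=0000010 (head:  ^)
State H reached at step 3; 3 <= 4 -> yes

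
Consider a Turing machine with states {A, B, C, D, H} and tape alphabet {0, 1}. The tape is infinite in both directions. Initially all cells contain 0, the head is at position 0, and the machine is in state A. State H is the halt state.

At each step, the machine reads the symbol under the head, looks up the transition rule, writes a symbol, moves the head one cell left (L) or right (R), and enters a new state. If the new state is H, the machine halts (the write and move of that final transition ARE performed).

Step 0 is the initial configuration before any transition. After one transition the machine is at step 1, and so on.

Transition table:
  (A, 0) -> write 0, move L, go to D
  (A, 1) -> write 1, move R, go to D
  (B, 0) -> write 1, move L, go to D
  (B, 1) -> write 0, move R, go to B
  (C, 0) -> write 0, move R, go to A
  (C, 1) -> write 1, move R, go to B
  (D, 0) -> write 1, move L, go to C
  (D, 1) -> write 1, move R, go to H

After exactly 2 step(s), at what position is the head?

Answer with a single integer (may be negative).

Step 1: in state A at pos 0, read 0 -> (A,0)->write 0,move L,goto D. Now: state=D, head=-1, tape[-2..1]=0000 (head:  ^)
Step 2: in state D at pos -1, read 0 -> (D,0)->write 1,move L,goto C. Now: state=C, head=-2, tape[-3..1]=00100 (head:  ^)

Answer: -2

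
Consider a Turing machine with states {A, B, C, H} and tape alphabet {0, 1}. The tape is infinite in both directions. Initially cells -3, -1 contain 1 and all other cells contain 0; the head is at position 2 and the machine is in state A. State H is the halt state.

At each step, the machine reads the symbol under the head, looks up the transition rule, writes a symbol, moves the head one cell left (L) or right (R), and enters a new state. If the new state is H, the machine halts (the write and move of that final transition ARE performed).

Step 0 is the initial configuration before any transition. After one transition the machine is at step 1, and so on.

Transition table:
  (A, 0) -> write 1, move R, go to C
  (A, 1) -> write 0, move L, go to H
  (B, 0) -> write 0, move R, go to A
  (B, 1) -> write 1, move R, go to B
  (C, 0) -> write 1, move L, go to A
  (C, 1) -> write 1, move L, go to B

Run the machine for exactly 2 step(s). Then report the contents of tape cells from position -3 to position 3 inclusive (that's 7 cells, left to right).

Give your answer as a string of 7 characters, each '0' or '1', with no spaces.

Step 1: in state A at pos 2, read 0 -> (A,0)->write 1,move R,goto C. Now: state=C, head=3, tape[-4..4]=010100100 (head:        ^)
Step 2: in state C at pos 3, read 0 -> (C,0)->write 1,move L,goto A. Now: state=A, head=2, tape[-4..4]=010100110 (head:       ^)

Answer: 1010011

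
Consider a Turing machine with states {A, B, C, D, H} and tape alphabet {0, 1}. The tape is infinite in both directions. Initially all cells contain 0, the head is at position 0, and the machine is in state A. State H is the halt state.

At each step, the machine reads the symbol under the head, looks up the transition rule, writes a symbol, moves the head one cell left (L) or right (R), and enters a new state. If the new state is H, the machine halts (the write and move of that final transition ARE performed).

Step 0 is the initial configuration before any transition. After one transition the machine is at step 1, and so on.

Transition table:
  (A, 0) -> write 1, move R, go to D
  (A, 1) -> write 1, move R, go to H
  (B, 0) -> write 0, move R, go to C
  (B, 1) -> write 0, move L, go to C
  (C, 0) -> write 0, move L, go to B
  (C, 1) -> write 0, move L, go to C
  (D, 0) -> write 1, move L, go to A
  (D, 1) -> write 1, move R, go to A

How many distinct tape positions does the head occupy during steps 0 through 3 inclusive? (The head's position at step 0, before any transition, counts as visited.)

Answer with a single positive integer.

Step 1: in state A at pos 0, read 0 -> (A,0)->write 1,move R,goto D. Now: state=D, head=1, tape[-1..2]=0100 (head:   ^)
Step 2: in state D at pos 1, read 0 -> (D,0)->write 1,move L,goto A. Now: state=A, head=0, tape[-1..2]=0110 (head:  ^)
Step 3: in state A at pos 0, read 1 -> (A,1)->write 1,move R,goto H. Now: state=H, head=1, tape[-1..2]=0110 (head:   ^)
Head positions at steps 0..3: starting at 0, distinct positions visited = {0, 1} -> 2 position(s)

Answer: 2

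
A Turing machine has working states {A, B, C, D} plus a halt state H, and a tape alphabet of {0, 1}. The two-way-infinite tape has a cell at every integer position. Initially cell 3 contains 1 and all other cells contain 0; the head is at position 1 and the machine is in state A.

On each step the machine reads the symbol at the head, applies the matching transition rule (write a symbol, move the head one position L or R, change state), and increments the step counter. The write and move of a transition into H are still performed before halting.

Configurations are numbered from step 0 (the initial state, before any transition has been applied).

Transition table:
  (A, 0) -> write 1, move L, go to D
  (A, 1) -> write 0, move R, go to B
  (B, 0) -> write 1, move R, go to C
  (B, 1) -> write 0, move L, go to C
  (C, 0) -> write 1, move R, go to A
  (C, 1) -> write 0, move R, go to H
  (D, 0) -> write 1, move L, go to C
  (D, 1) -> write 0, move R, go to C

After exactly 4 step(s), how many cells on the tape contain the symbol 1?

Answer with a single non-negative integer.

Answer: 3

Derivation:
Step 1: in state A at pos 1, read 0 -> (A,0)->write 1,move L,goto D. Now: state=D, head=0, tape[-1..4]=001010 (head:  ^)
Step 2: in state D at pos 0, read 0 -> (D,0)->write 1,move L,goto C. Now: state=C, head=-1, tape[-2..4]=0011010 (head:  ^)
Step 3: in state C at pos -1, read 0 -> (C,0)->write 1,move R,goto A. Now: state=A, head=0, tape[-2..4]=0111010 (head:   ^)
Step 4: in state A at pos 0, read 1 -> (A,1)->write 0,move R,goto B. Now: state=B, head=1, tape[-2..4]=0101010 (head:    ^)
Cells containing 1 after step 4: {-1, 1, 3} -> 3 cell(s)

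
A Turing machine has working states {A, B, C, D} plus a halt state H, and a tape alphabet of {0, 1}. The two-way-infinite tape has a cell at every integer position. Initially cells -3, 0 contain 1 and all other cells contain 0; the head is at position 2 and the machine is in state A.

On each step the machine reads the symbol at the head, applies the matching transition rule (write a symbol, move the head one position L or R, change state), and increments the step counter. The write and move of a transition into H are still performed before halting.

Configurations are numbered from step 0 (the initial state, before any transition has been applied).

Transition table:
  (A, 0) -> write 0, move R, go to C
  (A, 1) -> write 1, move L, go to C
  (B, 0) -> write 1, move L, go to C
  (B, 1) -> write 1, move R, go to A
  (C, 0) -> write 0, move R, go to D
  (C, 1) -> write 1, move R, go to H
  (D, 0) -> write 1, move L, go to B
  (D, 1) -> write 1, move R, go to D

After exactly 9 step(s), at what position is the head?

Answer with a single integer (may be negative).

Answer: 5

Derivation:
Step 1: in state A at pos 2, read 0 -> (A,0)->write 0,move R,goto C. Now: state=C, head=3, tape[-4..4]=010010000 (head:        ^)
Step 2: in state C at pos 3, read 0 -> (C,0)->write 0,move R,goto D. Now: state=D, head=4, tape[-4..5]=0100100000 (head:         ^)
Step 3: in state D at pos 4, read 0 -> (D,0)->write 1,move L,goto B. Now: state=B, head=3, tape[-4..5]=0100100010 (head:        ^)
Step 4: in state B at pos 3, read 0 -> (B,0)->write 1,move L,goto C. Now: state=C, head=2, tape[-4..5]=0100100110 (head:       ^)
Step 5: in state C at pos 2, read 0 -> (C,0)->write 0,move R,goto D. Now: state=D, head=3, tape[-4..5]=0100100110 (head:        ^)
Step 6: in state D at pos 3, read 1 -> (D,1)->write 1,move R,goto D. Now: state=D, head=4, tape[-4..5]=0100100110 (head:         ^)
Step 7: in state D at pos 4, read 1 -> (D,1)->write 1,move R,goto D. Now: state=D, head=5, tape[-4..6]=01001001100 (head:          ^)
Step 8: in state D at pos 5, read 0 -> (D,0)->write 1,move L,goto B. Now: state=B, head=4, tape[-4..6]=01001001110 (head:         ^)
Step 9: in state B at pos 4, read 1 -> (B,1)->write 1,move R,goto A. Now: state=A, head=5, tape[-4..6]=01001001110 (head:          ^)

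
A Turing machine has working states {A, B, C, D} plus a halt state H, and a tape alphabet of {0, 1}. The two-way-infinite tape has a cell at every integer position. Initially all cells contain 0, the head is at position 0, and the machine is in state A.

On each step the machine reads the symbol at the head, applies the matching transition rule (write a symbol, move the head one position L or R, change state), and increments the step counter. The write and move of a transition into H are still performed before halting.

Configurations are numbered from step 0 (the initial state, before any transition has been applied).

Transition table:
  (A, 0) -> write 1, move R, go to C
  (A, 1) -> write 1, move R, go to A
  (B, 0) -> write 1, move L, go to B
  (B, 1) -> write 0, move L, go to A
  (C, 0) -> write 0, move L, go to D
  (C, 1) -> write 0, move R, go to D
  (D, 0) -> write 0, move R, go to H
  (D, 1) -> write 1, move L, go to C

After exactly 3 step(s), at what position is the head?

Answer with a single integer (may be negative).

Step 1: in state A at pos 0, read 0 -> (A,0)->write 1,move R,goto C. Now: state=C, head=1, tape[-1..2]=0100 (head:   ^)
Step 2: in state C at pos 1, read 0 -> (C,0)->write 0,move L,goto D. Now: state=D, head=0, tape[-1..2]=0100 (head:  ^)
Step 3: in state D at pos 0, read 1 -> (D,1)->write 1,move L,goto C. Now: state=C, head=-1, tape[-2..2]=00100 (head:  ^)

Answer: -1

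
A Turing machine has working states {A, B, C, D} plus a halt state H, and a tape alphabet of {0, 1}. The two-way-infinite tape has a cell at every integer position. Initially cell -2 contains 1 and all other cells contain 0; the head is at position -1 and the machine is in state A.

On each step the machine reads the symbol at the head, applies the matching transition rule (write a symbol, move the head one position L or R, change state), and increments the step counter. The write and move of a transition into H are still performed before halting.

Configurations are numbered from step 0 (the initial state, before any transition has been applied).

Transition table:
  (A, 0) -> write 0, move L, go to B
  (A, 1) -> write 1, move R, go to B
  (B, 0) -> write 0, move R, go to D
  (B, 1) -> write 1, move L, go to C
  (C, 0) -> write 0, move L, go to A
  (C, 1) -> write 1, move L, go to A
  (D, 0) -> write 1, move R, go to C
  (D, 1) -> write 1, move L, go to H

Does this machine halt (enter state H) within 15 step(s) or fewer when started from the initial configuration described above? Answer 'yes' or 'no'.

Answer: yes

Derivation:
Step 1: in state A at pos -1, read 0 -> (A,0)->write 0,move L,goto B. Now: state=B, head=-2, tape[-3..0]=0100 (head:  ^)
Step 2: in state B at pos -2, read 1 -> (B,1)->write 1,move L,goto C. Now: state=C, head=-3, tape[-4..0]=00100 (head:  ^)
Step 3: in state C at pos -3, read 0 -> (C,0)->write 0,move L,goto A. Now: state=A, head=-4, tape[-5..0]=000100 (head:  ^)
Step 4: in state A at pos -4, read 0 -> (A,0)->write 0,move L,goto B. Now: state=B, head=-5, tape[-6..0]=0000100 (head:  ^)
Step 5: in state B at pos -5, read 0 -> (B,0)->write 0,move R,goto D. Now: state=D, head=-4, tape[-6..0]=0000100 (head:   ^)
Step 6: in state D at pos -4, read 0 -> (D,0)->write 1,move R,goto C. Now: state=C, head=-3, tape[-6..0]=0010100 (head:    ^)
Step 7: in state C at pos -3, read 0 -> (C,0)->write 0,move L,goto A. Now: state=A, head=-4, tape[-6..0]=0010100 (head:   ^)
Step 8: in state A at pos -4, read 1 -> (A,1)->write 1,move R,goto B. Now: state=B, head=-3, tape[-6..0]=0010100 (head:    ^)
Step 9: in state B at pos -3, read 0 -> (B,0)->write 0,move R,goto D. Now: state=D, head=-2, tape[-6..0]=0010100 (head:     ^)
Step 10: in state D at pos -2, read 1 -> (D,1)->write 1,move L,goto H. Now: state=H, head=-3, tape[-6..0]=0010100 (head:    ^)
State H reached at step 10; 10 <= 15 -> yes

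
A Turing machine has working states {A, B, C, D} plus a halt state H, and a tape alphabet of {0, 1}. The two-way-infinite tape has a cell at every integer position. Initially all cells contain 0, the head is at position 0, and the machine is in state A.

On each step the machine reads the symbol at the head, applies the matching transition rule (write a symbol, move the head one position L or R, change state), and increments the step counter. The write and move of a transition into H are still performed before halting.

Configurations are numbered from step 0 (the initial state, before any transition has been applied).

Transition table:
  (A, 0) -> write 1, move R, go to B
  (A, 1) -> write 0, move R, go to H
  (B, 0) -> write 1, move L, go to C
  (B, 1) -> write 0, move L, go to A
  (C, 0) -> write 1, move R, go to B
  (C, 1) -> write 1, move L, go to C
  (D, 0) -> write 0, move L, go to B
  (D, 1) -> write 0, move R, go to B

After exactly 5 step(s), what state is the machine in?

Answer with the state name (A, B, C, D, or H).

Answer: A

Derivation:
Step 1: in state A at pos 0, read 0 -> (A,0)->write 1,move R,goto B. Now: state=B, head=1, tape[-1..2]=0100 (head:   ^)
Step 2: in state B at pos 1, read 0 -> (B,0)->write 1,move L,goto C. Now: state=C, head=0, tape[-1..2]=0110 (head:  ^)
Step 3: in state C at pos 0, read 1 -> (C,1)->write 1,move L,goto C. Now: state=C, head=-1, tape[-2..2]=00110 (head:  ^)
Step 4: in state C at pos -1, read 0 -> (C,0)->write 1,move R,goto B. Now: state=B, head=0, tape[-2..2]=01110 (head:   ^)
Step 5: in state B at pos 0, read 1 -> (B,1)->write 0,move L,goto A. Now: state=A, head=-1, tape[-2..2]=01010 (head:  ^)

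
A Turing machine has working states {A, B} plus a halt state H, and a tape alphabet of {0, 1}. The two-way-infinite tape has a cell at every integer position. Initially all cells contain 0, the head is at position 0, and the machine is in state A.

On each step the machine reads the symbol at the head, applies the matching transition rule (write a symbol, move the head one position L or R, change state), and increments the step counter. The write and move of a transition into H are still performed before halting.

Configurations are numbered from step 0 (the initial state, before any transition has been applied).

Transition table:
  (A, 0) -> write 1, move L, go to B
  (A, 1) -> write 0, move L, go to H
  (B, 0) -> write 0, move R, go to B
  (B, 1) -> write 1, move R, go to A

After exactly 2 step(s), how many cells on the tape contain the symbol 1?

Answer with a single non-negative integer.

Step 1: in state A at pos 0, read 0 -> (A,0)->write 1,move L,goto B. Now: state=B, head=-1, tape[-2..1]=0010 (head:  ^)
Step 2: in state B at pos -1, read 0 -> (B,0)->write 0,move R,goto B. Now: state=B, head=0, tape[-2..1]=0010 (head:   ^)
Cells containing 1 after step 2: {0} -> 1 cell(s)

Answer: 1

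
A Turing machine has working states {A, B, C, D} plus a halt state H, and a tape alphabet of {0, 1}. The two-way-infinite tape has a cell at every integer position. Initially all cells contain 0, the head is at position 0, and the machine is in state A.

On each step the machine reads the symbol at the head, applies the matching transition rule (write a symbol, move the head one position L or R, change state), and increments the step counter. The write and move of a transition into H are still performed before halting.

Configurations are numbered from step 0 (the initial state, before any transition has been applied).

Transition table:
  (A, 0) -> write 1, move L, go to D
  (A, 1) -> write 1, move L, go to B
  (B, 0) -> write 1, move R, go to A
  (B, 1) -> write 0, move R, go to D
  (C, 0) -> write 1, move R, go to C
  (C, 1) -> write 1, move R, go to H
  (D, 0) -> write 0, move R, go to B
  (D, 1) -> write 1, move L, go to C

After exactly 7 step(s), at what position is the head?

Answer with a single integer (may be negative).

Answer: 1

Derivation:
Step 1: in state A at pos 0, read 0 -> (A,0)->write 1,move L,goto D. Now: state=D, head=-1, tape[-2..1]=0010 (head:  ^)
Step 2: in state D at pos -1, read 0 -> (D,0)->write 0,move R,goto B. Now: state=B, head=0, tape[-2..1]=0010 (head:   ^)
Step 3: in state B at pos 0, read 1 -> (B,1)->write 0,move R,goto D. Now: state=D, head=1, tape[-2..2]=00000 (head:    ^)
Step 4: in state D at pos 1, read 0 -> (D,0)->write 0,move R,goto B. Now: state=B, head=2, tape[-2..3]=000000 (head:     ^)
Step 5: in state B at pos 2, read 0 -> (B,0)->write 1,move R,goto A. Now: state=A, head=3, tape[-2..4]=0000100 (head:      ^)
Step 6: in state A at pos 3, read 0 -> (A,0)->write 1,move L,goto D. Now: state=D, head=2, tape[-2..4]=0000110 (head:     ^)
Step 7: in state D at pos 2, read 1 -> (D,1)->write 1,move L,goto C. Now: state=C, head=1, tape[-2..4]=0000110 (head:    ^)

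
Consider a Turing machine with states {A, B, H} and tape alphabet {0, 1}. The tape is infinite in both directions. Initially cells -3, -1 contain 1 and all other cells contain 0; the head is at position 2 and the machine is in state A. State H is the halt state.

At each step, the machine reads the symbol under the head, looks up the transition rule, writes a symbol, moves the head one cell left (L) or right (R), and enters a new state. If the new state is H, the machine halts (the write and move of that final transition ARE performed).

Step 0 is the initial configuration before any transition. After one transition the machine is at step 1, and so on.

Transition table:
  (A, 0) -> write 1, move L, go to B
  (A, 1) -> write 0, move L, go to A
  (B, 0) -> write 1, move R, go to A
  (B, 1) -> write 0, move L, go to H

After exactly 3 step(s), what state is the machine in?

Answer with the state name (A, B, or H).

Step 1: in state A at pos 2, read 0 -> (A,0)->write 1,move L,goto B. Now: state=B, head=1, tape[-4..3]=01010010 (head:      ^)
Step 2: in state B at pos 1, read 0 -> (B,0)->write 1,move R,goto A. Now: state=A, head=2, tape[-4..3]=01010110 (head:       ^)
Step 3: in state A at pos 2, read 1 -> (A,1)->write 0,move L,goto A. Now: state=A, head=1, tape[-4..3]=01010100 (head:      ^)

Answer: A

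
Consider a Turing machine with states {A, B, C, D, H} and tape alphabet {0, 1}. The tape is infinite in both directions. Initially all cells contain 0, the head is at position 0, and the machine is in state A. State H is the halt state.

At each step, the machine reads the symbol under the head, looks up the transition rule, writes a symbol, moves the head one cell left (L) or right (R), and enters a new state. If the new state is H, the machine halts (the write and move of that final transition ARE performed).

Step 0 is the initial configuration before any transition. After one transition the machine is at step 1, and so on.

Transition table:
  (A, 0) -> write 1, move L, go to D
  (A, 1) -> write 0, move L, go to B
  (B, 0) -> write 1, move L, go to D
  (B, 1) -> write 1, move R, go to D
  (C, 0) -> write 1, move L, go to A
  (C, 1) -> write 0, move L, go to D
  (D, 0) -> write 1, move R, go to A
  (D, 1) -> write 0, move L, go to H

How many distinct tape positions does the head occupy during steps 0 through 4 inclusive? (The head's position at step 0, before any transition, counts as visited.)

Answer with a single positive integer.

Answer: 2

Derivation:
Step 1: in state A at pos 0, read 0 -> (A,0)->write 1,move L,goto D. Now: state=D, head=-1, tape[-2..1]=0010 (head:  ^)
Step 2: in state D at pos -1, read 0 -> (D,0)->write 1,move R,goto A. Now: state=A, head=0, tape[-2..1]=0110 (head:   ^)
Step 3: in state A at pos 0, read 1 -> (A,1)->write 0,move L,goto B. Now: state=B, head=-1, tape[-2..1]=0100 (head:  ^)
Step 4: in state B at pos -1, read 1 -> (B,1)->write 1,move R,goto D. Now: state=D, head=0, tape[-2..1]=0100 (head:   ^)
Head positions at steps 0..4: starting at 0, distinct positions visited = {-1, 0} -> 2 position(s)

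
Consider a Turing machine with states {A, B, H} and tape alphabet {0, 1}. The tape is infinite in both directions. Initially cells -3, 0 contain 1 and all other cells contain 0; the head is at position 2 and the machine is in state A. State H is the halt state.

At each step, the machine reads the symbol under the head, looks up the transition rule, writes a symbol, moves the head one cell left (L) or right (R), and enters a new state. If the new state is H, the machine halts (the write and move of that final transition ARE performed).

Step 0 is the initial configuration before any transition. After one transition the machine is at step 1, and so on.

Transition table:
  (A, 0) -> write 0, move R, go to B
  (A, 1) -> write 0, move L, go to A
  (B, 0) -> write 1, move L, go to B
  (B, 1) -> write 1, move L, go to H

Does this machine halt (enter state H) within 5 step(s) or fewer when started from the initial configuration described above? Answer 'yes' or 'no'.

Step 1: in state A at pos 2, read 0 -> (A,0)->write 0,move R,goto B. Now: state=B, head=3, tape[-4..4]=010010000 (head:        ^)
Step 2: in state B at pos 3, read 0 -> (B,0)->write 1,move L,goto B. Now: state=B, head=2, tape[-4..4]=010010010 (head:       ^)
Step 3: in state B at pos 2, read 0 -> (B,0)->write 1,move L,goto B. Now: state=B, head=1, tape[-4..4]=010010110 (head:      ^)
Step 4: in state B at pos 1, read 0 -> (B,0)->write 1,move L,goto B. Now: state=B, head=0, tape[-4..4]=010011110 (head:     ^)
Step 5: in state B at pos 0, read 1 -> (B,1)->write 1,move L,goto H. Now: state=H, head=-1, tape[-4..4]=010011110 (head:    ^)
State H reached at step 5; 5 <= 5 -> yes

Answer: yes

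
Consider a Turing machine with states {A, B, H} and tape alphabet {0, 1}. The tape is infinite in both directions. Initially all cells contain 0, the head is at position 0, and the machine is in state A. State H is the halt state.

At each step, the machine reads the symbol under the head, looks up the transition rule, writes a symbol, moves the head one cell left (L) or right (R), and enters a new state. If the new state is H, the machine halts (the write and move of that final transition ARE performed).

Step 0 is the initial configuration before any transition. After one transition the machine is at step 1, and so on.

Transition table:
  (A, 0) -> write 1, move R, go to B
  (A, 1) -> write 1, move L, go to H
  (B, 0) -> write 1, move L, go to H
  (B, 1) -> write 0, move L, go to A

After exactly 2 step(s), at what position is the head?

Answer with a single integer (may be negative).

Answer: 0

Derivation:
Step 1: in state A at pos 0, read 0 -> (A,0)->write 1,move R,goto B. Now: state=B, head=1, tape[-1..2]=0100 (head:   ^)
Step 2: in state B at pos 1, read 0 -> (B,0)->write 1,move L,goto H. Now: state=H, head=0, tape[-1..2]=0110 (head:  ^)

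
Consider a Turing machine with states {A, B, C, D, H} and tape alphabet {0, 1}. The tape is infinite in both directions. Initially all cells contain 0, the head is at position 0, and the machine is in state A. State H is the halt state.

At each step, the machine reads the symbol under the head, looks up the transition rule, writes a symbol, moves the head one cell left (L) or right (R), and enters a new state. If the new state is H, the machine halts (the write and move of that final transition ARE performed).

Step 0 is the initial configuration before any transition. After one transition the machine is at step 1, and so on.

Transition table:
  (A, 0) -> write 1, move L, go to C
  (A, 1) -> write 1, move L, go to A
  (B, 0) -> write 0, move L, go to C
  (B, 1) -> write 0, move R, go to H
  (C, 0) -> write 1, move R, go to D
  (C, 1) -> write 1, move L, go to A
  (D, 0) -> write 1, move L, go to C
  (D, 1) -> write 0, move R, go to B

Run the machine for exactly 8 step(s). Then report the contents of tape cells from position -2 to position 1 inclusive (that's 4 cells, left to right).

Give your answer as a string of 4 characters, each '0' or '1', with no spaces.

Step 1: in state A at pos 0, read 0 -> (A,0)->write 1,move L,goto C. Now: state=C, head=-1, tape[-2..1]=0010 (head:  ^)
Step 2: in state C at pos -1, read 0 -> (C,0)->write 1,move R,goto D. Now: state=D, head=0, tape[-2..1]=0110 (head:   ^)
Step 3: in state D at pos 0, read 1 -> (D,1)->write 0,move R,goto B. Now: state=B, head=1, tape[-2..2]=01000 (head:    ^)
Step 4: in state B at pos 1, read 0 -> (B,0)->write 0,move L,goto C. Now: state=C, head=0, tape[-2..2]=01000 (head:   ^)
Step 5: in state C at pos 0, read 0 -> (C,0)->write 1,move R,goto D. Now: state=D, head=1, tape[-2..2]=01100 (head:    ^)
Step 6: in state D at pos 1, read 0 -> (D,0)->write 1,move L,goto C. Now: state=C, head=0, tape[-2..2]=01110 (head:   ^)
Step 7: in state C at pos 0, read 1 -> (C,1)->write 1,move L,goto A. Now: state=A, head=-1, tape[-2..2]=01110 (head:  ^)
Step 8: in state A at pos -1, read 1 -> (A,1)->write 1,move L,goto A. Now: state=A, head=-2, tape[-3..2]=001110 (head:  ^)

Answer: 0111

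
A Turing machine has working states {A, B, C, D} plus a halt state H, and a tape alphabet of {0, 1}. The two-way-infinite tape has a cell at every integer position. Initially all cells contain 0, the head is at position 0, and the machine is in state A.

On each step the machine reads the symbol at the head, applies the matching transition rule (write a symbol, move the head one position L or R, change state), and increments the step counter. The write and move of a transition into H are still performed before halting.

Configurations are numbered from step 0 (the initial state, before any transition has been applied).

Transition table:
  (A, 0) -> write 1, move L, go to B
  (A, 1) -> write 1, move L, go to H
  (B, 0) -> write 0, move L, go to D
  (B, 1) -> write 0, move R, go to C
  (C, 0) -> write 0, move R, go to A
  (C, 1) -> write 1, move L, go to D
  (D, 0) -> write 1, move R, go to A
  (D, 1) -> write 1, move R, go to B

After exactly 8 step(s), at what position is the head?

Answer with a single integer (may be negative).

Step 1: in state A at pos 0, read 0 -> (A,0)->write 1,move L,goto B. Now: state=B, head=-1, tape[-2..1]=0010 (head:  ^)
Step 2: in state B at pos -1, read 0 -> (B,0)->write 0,move L,goto D. Now: state=D, head=-2, tape[-3..1]=00010 (head:  ^)
Step 3: in state D at pos -2, read 0 -> (D,0)->write 1,move R,goto A. Now: state=A, head=-1, tape[-3..1]=01010 (head:   ^)
Step 4: in state A at pos -1, read 0 -> (A,0)->write 1,move L,goto B. Now: state=B, head=-2, tape[-3..1]=01110 (head:  ^)
Step 5: in state B at pos -2, read 1 -> (B,1)->write 0,move R,goto C. Now: state=C, head=-1, tape[-3..1]=00110 (head:   ^)
Step 6: in state C at pos -1, read 1 -> (C,1)->write 1,move L,goto D. Now: state=D, head=-2, tape[-3..1]=00110 (head:  ^)
Step 7: in state D at pos -2, read 0 -> (D,0)->write 1,move R,goto A. Now: state=A, head=-1, tape[-3..1]=01110 (head:   ^)
Step 8: in state A at pos -1, read 1 -> (A,1)->write 1,move L,goto H. Now: state=H, head=-2, tape[-3..1]=01110 (head:  ^)

Answer: -2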